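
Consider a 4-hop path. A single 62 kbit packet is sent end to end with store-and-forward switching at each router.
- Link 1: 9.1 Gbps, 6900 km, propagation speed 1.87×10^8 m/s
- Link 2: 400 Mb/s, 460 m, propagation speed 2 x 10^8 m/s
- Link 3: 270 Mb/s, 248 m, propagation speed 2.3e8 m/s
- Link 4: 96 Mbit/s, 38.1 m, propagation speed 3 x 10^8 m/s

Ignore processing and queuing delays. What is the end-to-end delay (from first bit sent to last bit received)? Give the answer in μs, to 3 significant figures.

37900 μs

L = 62000 bits.
Transmission delays (L/R per hop): 6.81319, 155, 229.63, 645.833 μs; sum = 1037.28 μs.
Propagation delays (d/s per hop): 36898.4, 2.3, 1.07826, 0.127 μs; sum = 36901.9 μs.
End-to-end = 37900 μs.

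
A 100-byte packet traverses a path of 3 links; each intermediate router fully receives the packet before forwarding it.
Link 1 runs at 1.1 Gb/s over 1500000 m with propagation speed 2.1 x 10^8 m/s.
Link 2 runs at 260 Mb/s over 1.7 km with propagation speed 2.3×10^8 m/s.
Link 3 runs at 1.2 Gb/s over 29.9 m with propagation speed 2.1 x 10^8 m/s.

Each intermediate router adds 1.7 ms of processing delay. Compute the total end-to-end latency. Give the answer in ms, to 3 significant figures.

L = 100 × 8 = 800 bits.
Transmission delays (L/R per hop): 0.000727273, 0.00307692, 0.000666667 ms; sum = 0.00447086 ms.
Propagation delays (d/s per hop): 7.14286, 0.0073913, 0.000142381 ms; sum = 7.15039 ms.
Processing at 2 router(s): 2 × 1.7 ms = 3.4 ms.
End-to-end = 10.6 ms.

10.6 ms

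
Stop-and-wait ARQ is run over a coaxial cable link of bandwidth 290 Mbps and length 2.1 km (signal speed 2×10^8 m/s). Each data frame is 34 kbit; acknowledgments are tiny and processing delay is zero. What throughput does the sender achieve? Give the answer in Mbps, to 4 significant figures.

245.9 Mbps

t_tx = L/R = 34000/290000000 = 0.000117241 s.
t_prop = 2100/200000000 = 1.05e-05 s; RTT = 2.1e-05 s.
Cycle = t_tx + RTT = 0.000138241 s.
Throughput = L / cycle = 34000 / 0.000138241 = 245.9 Mbps.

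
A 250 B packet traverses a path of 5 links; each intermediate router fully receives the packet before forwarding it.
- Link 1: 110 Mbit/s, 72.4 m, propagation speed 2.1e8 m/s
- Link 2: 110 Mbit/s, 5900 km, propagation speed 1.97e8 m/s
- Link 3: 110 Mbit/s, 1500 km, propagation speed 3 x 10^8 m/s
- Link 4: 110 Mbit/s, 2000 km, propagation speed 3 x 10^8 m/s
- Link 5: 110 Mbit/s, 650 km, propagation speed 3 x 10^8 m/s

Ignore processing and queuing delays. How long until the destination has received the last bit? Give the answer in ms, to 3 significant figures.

43.9 ms

L = 250 × 8 = 2000 bits.
Transmission delay per hop = L/R = 2000/110000000 = 0.0181818 ms; 5 hops → 0.0909091 ms.
Propagation delays (d/s per hop): 0.000344762, 29.9492, 5, 6.66667, 2.16667 ms; sum = 43.7829 ms.
End-to-end = 43.9 ms.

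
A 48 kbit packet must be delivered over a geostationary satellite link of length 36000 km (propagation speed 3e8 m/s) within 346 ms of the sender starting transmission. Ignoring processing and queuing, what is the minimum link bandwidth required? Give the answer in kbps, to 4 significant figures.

Propagation delay = 36000000 / 300000000 = 120 ms.
Transmission budget = 346 − 120 = 226 ms.
R ≥ L / t_tx = 48000 bits / 0.226 s = 212.4 kbps.

212.4 kbps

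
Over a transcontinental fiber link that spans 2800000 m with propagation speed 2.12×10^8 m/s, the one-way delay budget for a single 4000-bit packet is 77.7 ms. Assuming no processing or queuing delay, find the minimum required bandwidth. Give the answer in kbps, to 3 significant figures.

62.0 kbps

Propagation delay = 2800000 / 212000000 = 13.2075 ms.
Transmission budget = 77.7 − 13.2075 = 64.4925 ms.
R ≥ L / t_tx = 4000 bits / 0.0644925 s = 62.0 kbps.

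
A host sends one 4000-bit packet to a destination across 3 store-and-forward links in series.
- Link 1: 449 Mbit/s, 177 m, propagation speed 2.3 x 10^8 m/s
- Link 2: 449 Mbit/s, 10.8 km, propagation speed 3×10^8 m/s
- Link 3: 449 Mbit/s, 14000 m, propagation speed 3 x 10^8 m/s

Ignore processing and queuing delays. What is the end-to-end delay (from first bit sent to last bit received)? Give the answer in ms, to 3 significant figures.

Transmission delay per hop = L/R = 4000/449000000 = 0.00890869 ms; 3 hops → 0.0267261 ms.
Propagation delays (d/s per hop): 0.000769565, 0.036, 0.0466667 ms; sum = 0.0834362 ms.
End-to-end = 0.110 ms.

0.110 ms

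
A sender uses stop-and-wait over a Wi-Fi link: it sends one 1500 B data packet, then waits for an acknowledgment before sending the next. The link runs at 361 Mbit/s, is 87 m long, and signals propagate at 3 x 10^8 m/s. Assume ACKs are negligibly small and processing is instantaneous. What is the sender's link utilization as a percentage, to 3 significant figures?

t_tx = L/R = 12000/361000000 = 3.3241e-05 s.
t_prop = 87/300000000 = 2.9e-07 s; RTT = 5.8e-07 s.
Cycle = t_tx + RTT = 3.3821e-05 s.
Utilization = t_tx / cycle = 3.3241e-05/3.3821e-05 = 98.3 %.

98.3 %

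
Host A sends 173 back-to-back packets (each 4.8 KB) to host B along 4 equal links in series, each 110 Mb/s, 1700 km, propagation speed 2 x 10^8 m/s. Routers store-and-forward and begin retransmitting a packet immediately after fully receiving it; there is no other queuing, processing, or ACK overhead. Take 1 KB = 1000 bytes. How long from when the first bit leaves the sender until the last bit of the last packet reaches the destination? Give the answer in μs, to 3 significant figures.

95400 μs

Per-hop transmission t_tx = L/R = 38400/110000000 = 349.091 μs.
Per-hop propagation t_prop = 1700000/200000000 = 8500 μs.
Pipeline fill: first packet needs 4·t_tx to clear all hops; remaining 172 packets each add one t_tx.
Total = (4+173-1)·t_tx + 4·t_prop = 176·349.091 + 4·8500 = 95400 μs.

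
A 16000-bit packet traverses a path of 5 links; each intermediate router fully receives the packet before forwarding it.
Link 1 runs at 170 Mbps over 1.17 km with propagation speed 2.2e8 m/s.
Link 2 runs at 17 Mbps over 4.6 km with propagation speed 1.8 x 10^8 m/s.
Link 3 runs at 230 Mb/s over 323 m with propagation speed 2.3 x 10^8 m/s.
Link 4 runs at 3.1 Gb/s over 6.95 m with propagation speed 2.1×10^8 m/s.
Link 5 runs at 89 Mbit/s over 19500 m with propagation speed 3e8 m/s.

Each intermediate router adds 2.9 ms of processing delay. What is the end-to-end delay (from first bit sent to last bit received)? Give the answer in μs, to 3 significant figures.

13000 μs

Transmission delays (L/R per hop): 94.1176, 941.176, 69.5652, 5.16129, 179.775 μs; sum = 1289.8 μs.
Propagation delays (d/s per hop): 5.31818, 25.5556, 1.40435, 0.0330952, 65 μs; sum = 97.3112 μs.
Processing at 4 router(s): 4 × 2.9 ms = 11600 μs.
End-to-end = 13000 μs.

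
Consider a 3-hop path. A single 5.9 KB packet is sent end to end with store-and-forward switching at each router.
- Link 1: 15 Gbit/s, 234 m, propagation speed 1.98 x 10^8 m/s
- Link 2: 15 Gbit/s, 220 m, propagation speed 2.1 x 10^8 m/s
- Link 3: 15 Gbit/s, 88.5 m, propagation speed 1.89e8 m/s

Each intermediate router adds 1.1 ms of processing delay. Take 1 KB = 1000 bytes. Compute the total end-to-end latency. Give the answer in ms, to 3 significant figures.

L = 47200 bits.
Transmission delay per hop = L/R = 47200/15000000000 = 0.00314667 ms; 3 hops → 0.00944 ms.
Propagation delays (d/s per hop): 0.00118182, 0.00104762, 0.000468254 ms; sum = 0.00269769 ms.
Processing at 2 router(s): 2 × 1.1 ms = 2.2 ms.
End-to-end = 2.21 ms.

2.21 ms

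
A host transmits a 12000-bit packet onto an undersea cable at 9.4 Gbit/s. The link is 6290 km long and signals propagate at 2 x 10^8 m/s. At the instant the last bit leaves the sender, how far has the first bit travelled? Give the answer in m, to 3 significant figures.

255 m

t_tx = L/R = 12000/9400000000 = 1.2766e-06 s.
Distance = s × t_tx = 200000000 × 1.2766e-06 = 255 m.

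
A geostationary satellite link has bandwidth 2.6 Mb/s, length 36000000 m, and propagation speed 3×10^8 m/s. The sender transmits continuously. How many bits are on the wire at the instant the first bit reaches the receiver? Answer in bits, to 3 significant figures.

Propagation delay = 36000000 / 300000000 = 0.12 s.
BDP = R × t_prop = 2600000 × 0.12 = 312000 bits.

312000 bits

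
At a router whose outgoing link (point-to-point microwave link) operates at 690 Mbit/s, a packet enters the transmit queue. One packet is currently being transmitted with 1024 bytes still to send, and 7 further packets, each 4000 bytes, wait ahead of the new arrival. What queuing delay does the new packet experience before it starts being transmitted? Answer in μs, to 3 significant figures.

Each queued packet: L/R = 32000/690000000 = 46.3768 μs.
7 queued → 324.638 μs.
Plus remaining 8192 bits of current packet: 11.8725 μs.
Queuing delay = 337 μs.

337 μs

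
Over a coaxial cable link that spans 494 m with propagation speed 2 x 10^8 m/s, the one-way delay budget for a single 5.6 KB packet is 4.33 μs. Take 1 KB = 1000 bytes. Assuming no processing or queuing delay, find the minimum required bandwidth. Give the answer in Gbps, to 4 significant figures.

L = 44800 bits.
Propagation delay = 494 / 200000000 = 2.47 μs.
Transmission budget = 4.33 − 2.47 = 1.86 μs.
R ≥ L / t_tx = 44800 bits / 1.86e-06 s = 24.09 Gbps.

24.09 Gbps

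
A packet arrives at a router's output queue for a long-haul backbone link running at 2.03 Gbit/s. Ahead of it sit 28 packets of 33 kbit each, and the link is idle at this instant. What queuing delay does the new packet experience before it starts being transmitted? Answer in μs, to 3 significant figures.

455 μs

Each queued packet: L/R = 33000/2.03e+09 = 16.2562 μs.
28 queued → 455.172 μs.
Queuing delay = 455 μs.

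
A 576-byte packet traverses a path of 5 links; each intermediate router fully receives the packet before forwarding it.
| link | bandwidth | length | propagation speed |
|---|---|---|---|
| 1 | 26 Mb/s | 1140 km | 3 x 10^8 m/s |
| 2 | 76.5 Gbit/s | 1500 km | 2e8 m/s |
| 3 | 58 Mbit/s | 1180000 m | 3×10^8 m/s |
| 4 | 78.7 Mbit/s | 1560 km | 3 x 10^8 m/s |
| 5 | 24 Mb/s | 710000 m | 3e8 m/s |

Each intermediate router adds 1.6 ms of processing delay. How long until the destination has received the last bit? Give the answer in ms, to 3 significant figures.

29.7 ms

L = 576 × 8 = 4608 bits.
Transmission delays (L/R per hop): 0.177231, 6.02353e-05, 0.0794483, 0.0585515, 0.192 ms; sum = 0.507291 ms.
Propagation delays (d/s per hop): 3.8, 7.5, 3.93333, 5.2, 2.36667 ms; sum = 22.8 ms.
Processing at 4 router(s): 4 × 1.6 ms = 6.4 ms.
End-to-end = 29.7 ms.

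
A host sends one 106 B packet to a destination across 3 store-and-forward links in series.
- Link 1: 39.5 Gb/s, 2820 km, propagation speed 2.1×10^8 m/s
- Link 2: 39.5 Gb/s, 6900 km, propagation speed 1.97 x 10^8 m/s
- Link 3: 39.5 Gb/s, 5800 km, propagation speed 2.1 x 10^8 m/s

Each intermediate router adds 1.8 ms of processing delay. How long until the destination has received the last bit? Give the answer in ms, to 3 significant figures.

79.7 ms

L = 106 × 8 = 848 bits.
Transmission delay per hop = L/R = 848/39500000000 = 2.14684e-05 ms; 3 hops → 6.44051e-05 ms.
Propagation delays (d/s per hop): 13.4286, 35.0254, 27.619 ms; sum = 76.073 ms.
Processing at 2 router(s): 2 × 1.8 ms = 3.6 ms.
End-to-end = 79.7 ms.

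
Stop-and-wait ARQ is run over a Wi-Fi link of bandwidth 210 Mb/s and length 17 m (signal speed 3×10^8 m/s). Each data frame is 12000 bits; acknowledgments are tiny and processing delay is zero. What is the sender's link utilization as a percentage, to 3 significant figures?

99.8 %

t_tx = L/R = 12000/210000000 = 5.71429e-05 s.
t_prop = 17/300000000 = 5.66667e-08 s; RTT = 1.13333e-07 s.
Cycle = t_tx + RTT = 5.72562e-05 s.
Utilization = t_tx / cycle = 5.71429e-05/5.72562e-05 = 99.8 %.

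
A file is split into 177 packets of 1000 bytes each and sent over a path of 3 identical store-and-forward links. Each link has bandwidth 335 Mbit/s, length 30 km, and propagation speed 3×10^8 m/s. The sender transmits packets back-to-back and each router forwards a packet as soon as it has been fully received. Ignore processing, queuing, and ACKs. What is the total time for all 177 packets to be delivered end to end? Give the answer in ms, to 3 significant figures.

4.57 ms

Per-hop transmission t_tx = L/R = 8000/335000000 = 0.0238806 ms.
Per-hop propagation t_prop = 30000/300000000 = 0.1 ms.
Pipeline fill: first packet needs 3·t_tx to clear all hops; remaining 176 packets each add one t_tx.
Total = (3+177-1)·t_tx + 3·t_prop = 179·0.0238806 + 3·0.1 = 4.57 ms.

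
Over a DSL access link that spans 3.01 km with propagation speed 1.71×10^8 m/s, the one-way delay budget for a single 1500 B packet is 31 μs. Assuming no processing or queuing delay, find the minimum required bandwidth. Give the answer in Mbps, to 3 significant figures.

L = 12000 bits.
Propagation delay = 3010 / 171000000 = 17.6023 μs.
Transmission budget = 31 − 17.6023 = 13.3977 μs.
R ≥ L / t_tx = 12000 bits / 1.33977e-05 s = 896 Mbps.

896 Mbps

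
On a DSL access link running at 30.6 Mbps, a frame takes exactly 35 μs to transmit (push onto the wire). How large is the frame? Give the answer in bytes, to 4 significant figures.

133.9 bytes

L = R × t_tx = 30600000 b/s × 3.5e-05 s = 1071 bits.
In bytes: 1071 / 8 = 133.9 bytes.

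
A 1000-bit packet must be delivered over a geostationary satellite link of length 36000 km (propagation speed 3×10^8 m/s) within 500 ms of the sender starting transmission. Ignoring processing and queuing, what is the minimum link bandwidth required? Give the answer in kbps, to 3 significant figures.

2.63 kbps

Propagation delay = 36000000 / 300000000 = 120 ms.
Transmission budget = 500 − 120 = 380 ms.
R ≥ L / t_tx = 1000 bits / 0.38 s = 2.63 kbps.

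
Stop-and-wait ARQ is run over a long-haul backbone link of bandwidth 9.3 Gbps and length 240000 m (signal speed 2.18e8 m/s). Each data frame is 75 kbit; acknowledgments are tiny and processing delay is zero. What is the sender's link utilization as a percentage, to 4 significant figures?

t_tx = L/R = 75000/9300000000 = 8.06452e-06 s.
t_prop = 240000/2.18e+08 = 0.00110092 s; RTT = 0.00220183 s.
Cycle = t_tx + RTT = 0.0022099 s.
Utilization = t_tx / cycle = 8.06452e-06/0.0022099 = 0.3649 %.

0.3649 %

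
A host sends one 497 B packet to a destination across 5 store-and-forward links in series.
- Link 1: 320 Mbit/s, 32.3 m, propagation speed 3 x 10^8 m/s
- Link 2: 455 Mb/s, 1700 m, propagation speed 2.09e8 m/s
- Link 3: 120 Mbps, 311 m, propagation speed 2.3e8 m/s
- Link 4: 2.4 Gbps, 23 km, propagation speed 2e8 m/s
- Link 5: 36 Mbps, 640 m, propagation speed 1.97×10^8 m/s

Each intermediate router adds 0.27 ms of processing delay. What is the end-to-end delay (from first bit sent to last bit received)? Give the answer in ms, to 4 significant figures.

L = 497 × 8 = 3976 bits.
Transmission delays (L/R per hop): 0.012425, 0.00873846, 0.0331333, 0.00165667, 0.110444 ms; sum = 0.166398 ms.
Propagation delays (d/s per hop): 0.000107667, 0.00813397, 0.00135217, 0.115, 0.00324873 ms; sum = 0.127843 ms.
Processing at 4 router(s): 4 × 0.27 ms = 1.08 ms.
End-to-end = 1.374 ms.

1.374 ms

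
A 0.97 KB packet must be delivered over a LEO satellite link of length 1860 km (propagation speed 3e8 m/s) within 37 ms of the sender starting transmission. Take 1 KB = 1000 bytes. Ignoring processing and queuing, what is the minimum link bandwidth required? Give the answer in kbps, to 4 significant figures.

L = 7760 bits.
Propagation delay = 1860000 / 300000000 = 6.2 ms.
Transmission budget = 37 − 6.2 = 30.8 ms.
R ≥ L / t_tx = 7760 bits / 0.0308 s = 251.9 kbps.

251.9 kbps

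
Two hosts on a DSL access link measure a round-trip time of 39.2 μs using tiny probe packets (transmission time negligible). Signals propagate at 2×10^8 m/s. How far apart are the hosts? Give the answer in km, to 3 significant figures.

3.92 km

One-way propagation = RTT/2 = 19.6 μs.
d = s × t = 200000000 × 1.96e-05 = 3.92 km.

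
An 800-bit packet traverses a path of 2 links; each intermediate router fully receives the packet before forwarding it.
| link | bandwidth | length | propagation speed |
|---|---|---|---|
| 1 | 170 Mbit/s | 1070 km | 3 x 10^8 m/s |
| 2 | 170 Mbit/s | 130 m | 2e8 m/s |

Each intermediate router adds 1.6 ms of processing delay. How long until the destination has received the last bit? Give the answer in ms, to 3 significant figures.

5.18 ms

Transmission delay per hop = L/R = 800/170000000 = 0.00470588 ms; 2 hops → 0.00941176 ms.
Propagation delays (d/s per hop): 3.56667, 0.00065 ms; sum = 3.56732 ms.
Processing at 1 router(s): 1 × 1.6 ms = 1.6 ms.
End-to-end = 5.18 ms.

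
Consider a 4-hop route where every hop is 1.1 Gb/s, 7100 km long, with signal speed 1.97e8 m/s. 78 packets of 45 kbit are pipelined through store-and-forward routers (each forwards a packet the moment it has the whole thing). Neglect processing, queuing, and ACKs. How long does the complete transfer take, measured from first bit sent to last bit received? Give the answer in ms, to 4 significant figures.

Per-hop transmission t_tx = L/R = 45000/1100000000 = 0.0409091 ms.
Per-hop propagation t_prop = 7100000/197000000 = 36.0406 ms.
Pipeline fill: first packet needs 4·t_tx to clear all hops; remaining 77 packets each add one t_tx.
Total = (4+78-1)·t_tx + 4·t_prop = 81·0.0409091 + 4·36.0406 = 147.5 ms.

147.5 ms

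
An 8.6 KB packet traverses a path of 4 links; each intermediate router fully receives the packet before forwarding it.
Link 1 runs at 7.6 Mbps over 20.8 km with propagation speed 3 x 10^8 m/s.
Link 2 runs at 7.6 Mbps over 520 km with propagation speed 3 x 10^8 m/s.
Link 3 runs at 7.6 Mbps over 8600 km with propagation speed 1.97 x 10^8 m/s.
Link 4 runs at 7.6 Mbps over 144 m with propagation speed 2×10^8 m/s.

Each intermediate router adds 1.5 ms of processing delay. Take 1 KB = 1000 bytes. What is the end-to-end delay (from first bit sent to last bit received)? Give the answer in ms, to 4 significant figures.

L = 68800 bits.
Transmission delay per hop = L/R = 68800/7600000 = 9.05263 ms; 4 hops → 36.2105 ms.
Propagation delays (d/s per hop): 0.0693333, 1.73333, 43.6548, 0.00072 ms; sum = 45.4582 ms.
Processing at 3 router(s): 3 × 1.5 ms = 4.5 ms.
End-to-end = 86.17 ms.

86.17 ms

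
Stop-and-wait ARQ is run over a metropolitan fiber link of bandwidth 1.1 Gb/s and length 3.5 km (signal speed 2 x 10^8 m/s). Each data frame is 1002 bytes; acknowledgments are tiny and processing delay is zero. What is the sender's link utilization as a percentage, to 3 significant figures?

17.2 %

t_tx = L/R = 8016/1100000000 = 7.28727e-06 s.
t_prop = 3500/200000000 = 1.75e-05 s; RTT = 3.5e-05 s.
Cycle = t_tx + RTT = 4.22873e-05 s.
Utilization = t_tx / cycle = 7.28727e-06/4.22873e-05 = 17.2 %.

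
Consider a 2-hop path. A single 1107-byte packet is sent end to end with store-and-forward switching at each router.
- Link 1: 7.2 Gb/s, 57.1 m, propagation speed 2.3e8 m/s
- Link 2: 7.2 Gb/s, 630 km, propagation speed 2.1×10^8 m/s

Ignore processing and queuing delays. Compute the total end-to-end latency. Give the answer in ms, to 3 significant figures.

L = 1107 × 8 = 8856 bits.
Transmission delay per hop = L/R = 8856/7200000000 = 0.00123 ms; 2 hops → 0.00246 ms.
Propagation delays (d/s per hop): 0.000248261, 3 ms; sum = 3.00025 ms.
End-to-end = 3.00 ms.

3.00 ms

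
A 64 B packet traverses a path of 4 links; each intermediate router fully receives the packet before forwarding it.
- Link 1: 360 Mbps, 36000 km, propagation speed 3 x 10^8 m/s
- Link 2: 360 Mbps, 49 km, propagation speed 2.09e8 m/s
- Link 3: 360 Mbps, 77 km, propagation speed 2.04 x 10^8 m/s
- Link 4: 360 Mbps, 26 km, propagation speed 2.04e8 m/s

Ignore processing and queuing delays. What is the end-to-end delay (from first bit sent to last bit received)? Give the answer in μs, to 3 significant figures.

L = 64 × 8 = 512 bits.
Transmission delay per hop = L/R = 512/360000000 = 1.42222 μs; 4 hops → 5.68889 μs.
Propagation delays (d/s per hop): 120000, 234.45, 377.451, 127.451 μs; sum = 120739 μs.
End-to-end = 121000 μs.

121000 μs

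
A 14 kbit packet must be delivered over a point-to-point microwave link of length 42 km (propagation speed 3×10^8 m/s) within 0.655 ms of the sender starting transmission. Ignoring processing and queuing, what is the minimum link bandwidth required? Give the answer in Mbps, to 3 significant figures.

Propagation delay = 42000 / 300000000 = 0.14 ms.
Transmission budget = 0.655 − 0.14 = 0.515 ms.
R ≥ L / t_tx = 14000 bits / 0.000515 s = 27.2 Mbps.

27.2 Mbps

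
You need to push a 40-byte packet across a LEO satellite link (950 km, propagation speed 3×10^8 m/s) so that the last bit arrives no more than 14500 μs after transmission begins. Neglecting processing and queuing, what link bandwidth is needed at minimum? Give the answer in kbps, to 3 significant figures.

28.2 kbps

L = 320 bits.
Propagation delay = 950000 / 300000000 = 3166.67 μs.
Transmission budget = 14500 − 3166.67 = 11333.3 μs.
R ≥ L / t_tx = 320 bits / 0.0113333 s = 28.2 kbps.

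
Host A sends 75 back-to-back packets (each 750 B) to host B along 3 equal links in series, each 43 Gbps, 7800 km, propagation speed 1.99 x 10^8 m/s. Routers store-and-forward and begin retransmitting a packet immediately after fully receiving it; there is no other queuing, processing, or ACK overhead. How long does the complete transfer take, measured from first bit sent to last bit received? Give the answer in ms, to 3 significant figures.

118 ms

Per-hop transmission t_tx = L/R = 6000/43000000000 = 0.000139535 ms.
Per-hop propagation t_prop = 7800000/199000000 = 39.196 ms.
Pipeline fill: first packet needs 3·t_tx to clear all hops; remaining 74 packets each add one t_tx.
Total = (3+75-1)·t_tx + 3·t_prop = 77·0.000139535 + 3·39.196 = 118 ms.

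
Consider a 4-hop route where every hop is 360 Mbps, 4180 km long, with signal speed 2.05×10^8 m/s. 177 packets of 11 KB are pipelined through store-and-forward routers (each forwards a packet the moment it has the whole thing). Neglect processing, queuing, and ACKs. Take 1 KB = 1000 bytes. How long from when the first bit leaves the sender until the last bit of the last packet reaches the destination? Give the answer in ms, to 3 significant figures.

126 ms

Per-hop transmission t_tx = L/R = 88000/360000000 = 0.244444 ms.
Per-hop propagation t_prop = 4180000/2.05e+08 = 20.3902 ms.
Pipeline fill: first packet needs 4·t_tx to clear all hops; remaining 176 packets each add one t_tx.
Total = (4+177-1)·t_tx + 4·t_prop = 180·0.244444 + 4·20.3902 = 126 ms.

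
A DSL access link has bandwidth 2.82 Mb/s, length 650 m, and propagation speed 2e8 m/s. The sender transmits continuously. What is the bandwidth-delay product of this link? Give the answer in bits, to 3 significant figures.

9.17 bits

Propagation delay = 650 / 200000000 = 3.25e-06 s.
BDP = R × t_prop = 2820000 × 3.25e-06 = 9.165 bits.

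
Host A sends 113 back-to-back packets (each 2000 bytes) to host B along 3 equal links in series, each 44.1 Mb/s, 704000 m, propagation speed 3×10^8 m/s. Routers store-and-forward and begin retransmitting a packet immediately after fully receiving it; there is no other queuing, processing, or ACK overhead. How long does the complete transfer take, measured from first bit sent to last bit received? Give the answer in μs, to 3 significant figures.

Per-hop transmission t_tx = L/R = 16000/44100000 = 362.812 μs.
Per-hop propagation t_prop = 704000/300000000 = 2346.67 μs.
Pipeline fill: first packet needs 3·t_tx to clear all hops; remaining 112 packets each add one t_tx.
Total = (3+113-1)·t_tx + 3·t_prop = 115·362.812 + 3·2346.67 = 48800 μs.

48800 μs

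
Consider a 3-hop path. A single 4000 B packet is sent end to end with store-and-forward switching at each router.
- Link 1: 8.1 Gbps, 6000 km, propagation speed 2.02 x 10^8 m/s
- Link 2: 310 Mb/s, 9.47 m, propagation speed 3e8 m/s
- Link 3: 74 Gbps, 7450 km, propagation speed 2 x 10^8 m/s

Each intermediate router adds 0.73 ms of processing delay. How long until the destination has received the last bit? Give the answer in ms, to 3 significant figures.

L = 4000 × 8 = 32000 bits.
Transmission delays (L/R per hop): 0.00395062, 0.103226, 0.000432432 ms; sum = 0.107609 ms.
Propagation delays (d/s per hop): 29.703, 3.15667e-05, 37.25 ms; sum = 66.953 ms.
Processing at 2 router(s): 2 × 0.73 ms = 1.46 ms.
End-to-end = 68.5 ms.

68.5 ms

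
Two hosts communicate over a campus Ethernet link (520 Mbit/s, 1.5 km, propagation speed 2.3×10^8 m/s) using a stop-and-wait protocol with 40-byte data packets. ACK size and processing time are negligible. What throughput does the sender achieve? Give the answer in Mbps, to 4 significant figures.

t_tx = L/R = 320/520000000 = 6.15385e-07 s.
t_prop = 1500/2.3e+08 = 6.52174e-06 s; RTT = 1.30435e-05 s.
Cycle = t_tx + RTT = 1.36589e-05 s.
Throughput = L / cycle = 320 / 1.36589e-05 = 23.43 Mbps.

23.43 Mbps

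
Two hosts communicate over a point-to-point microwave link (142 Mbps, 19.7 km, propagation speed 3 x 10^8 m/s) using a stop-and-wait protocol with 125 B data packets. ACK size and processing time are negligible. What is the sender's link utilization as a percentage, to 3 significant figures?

t_tx = L/R = 1000/142000000 = 7.04225e-06 s.
t_prop = 19700/300000000 = 6.56667e-05 s; RTT = 0.000131333 s.
Cycle = t_tx + RTT = 0.000138376 s.
Utilization = t_tx / cycle = 7.04225e-06/0.000138376 = 5.09 %.

5.09 %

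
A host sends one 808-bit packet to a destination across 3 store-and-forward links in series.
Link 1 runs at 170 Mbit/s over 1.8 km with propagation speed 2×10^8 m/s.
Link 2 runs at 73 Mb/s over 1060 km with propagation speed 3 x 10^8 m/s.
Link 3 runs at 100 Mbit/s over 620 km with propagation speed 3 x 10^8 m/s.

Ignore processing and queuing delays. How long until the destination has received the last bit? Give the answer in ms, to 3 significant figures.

Transmission delays (L/R per hop): 0.00475294, 0.0110685, 0.00808 ms; sum = 0.0239014 ms.
Propagation delays (d/s per hop): 0.009, 3.53333, 2.06667 ms; sum = 5.609 ms.
End-to-end = 5.63 ms.

5.63 ms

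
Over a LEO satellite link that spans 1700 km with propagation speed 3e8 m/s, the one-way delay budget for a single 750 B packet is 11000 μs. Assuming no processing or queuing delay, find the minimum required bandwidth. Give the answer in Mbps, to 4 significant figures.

L = 6000 bits.
Propagation delay = 1700000 / 300000000 = 5666.67 μs.
Transmission budget = 11000 − 5666.67 = 5333.33 μs.
R ≥ L / t_tx = 6000 bits / 0.00533333 s = 1.125 Mbps.

1.125 Mbps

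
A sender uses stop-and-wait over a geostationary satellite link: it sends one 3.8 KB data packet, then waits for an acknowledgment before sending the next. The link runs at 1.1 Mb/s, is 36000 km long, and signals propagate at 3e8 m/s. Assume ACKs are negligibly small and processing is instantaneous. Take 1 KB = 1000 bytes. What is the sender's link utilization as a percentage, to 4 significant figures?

t_tx = L/R = 30400/1100000 = 0.0276364 s.
t_prop = 36000000/300000000 = 0.12 s; RTT = 0.24 s.
Cycle = t_tx + RTT = 0.267636 s.
Utilization = t_tx / cycle = 0.0276364/0.267636 = 10.33 %.

10.33 %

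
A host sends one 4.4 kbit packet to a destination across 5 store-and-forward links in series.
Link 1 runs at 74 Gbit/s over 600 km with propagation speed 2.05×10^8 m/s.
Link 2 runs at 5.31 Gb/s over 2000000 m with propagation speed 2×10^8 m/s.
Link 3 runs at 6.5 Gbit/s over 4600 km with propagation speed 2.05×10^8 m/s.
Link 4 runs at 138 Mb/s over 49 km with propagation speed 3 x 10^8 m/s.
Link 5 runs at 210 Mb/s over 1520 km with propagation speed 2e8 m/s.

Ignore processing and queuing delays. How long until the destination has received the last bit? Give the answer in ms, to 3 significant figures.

43.2 ms

L = 4400 bits.
Transmission delays (L/R per hop): 5.94595e-05, 0.000828625, 0.000676923, 0.0318841, 0.0209524 ms; sum = 0.0544014 ms.
Propagation delays (d/s per hop): 2.92683, 10, 22.439, 0.163333, 7.6 ms; sum = 43.1292 ms.
End-to-end = 43.2 ms.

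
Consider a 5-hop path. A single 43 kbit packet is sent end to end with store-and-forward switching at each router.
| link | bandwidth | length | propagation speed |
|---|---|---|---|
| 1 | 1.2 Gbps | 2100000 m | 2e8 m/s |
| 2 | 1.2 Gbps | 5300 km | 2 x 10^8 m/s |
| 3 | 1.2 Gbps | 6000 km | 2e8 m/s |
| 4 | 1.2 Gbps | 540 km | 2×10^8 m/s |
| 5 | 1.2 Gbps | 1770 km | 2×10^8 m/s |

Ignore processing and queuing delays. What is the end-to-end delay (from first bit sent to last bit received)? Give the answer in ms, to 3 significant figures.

L = 43000 bits.
Transmission delay per hop = L/R = 43000/1200000000 = 0.0358333 ms; 5 hops → 0.179167 ms.
Propagation delays (d/s per hop): 10.5, 26.5, 30, 2.7, 8.85 ms; sum = 78.55 ms.
End-to-end = 78.7 ms.

78.7 ms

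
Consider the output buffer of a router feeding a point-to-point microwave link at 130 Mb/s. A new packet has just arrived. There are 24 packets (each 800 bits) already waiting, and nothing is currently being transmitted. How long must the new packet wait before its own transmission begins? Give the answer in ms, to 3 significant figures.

Each queued packet: L/R = 800/130000000 = 0.00615385 ms.
24 queued → 0.147692 ms.
Queuing delay = 0.148 ms.

0.148 ms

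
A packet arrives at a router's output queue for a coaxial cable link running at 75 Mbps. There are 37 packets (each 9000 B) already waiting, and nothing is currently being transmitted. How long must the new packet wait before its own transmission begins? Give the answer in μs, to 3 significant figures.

35500 μs

Each queued packet: L/R = 72000/75000000 = 960 μs.
37 queued → 35520 μs.
Queuing delay = 35500 μs.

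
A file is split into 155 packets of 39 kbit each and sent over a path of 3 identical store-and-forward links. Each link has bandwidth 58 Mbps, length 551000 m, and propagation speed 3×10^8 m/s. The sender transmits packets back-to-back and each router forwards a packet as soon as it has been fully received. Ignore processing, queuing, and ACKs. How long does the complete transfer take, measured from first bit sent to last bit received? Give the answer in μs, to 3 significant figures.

Per-hop transmission t_tx = L/R = 39000/58000000 = 672.414 μs.
Per-hop propagation t_prop = 551000/300000000 = 1836.67 μs.
Pipeline fill: first packet needs 3·t_tx to clear all hops; remaining 154 packets each add one t_tx.
Total = (3+155-1)·t_tx + 3·t_prop = 157·672.414 + 3·1836.67 = 111000 μs.

111000 μs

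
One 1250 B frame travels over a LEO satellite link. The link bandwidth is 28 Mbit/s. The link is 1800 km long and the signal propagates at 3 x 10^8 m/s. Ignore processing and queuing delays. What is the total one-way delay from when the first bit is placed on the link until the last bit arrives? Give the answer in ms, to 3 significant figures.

L = 1250 × 8 = 10000 bits.
Transmission delay = L/R = 10000 / 28000000 = 0.357143 ms.
Propagation delay = d/s = 1800000 m / 300000000 m/s = 6 ms.
Total = 6.36 ms.

6.36 ms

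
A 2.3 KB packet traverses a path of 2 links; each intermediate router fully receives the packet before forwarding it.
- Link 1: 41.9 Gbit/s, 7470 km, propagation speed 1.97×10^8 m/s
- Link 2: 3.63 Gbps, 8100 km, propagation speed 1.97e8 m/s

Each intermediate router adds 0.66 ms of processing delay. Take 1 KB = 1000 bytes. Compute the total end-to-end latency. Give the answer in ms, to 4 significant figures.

L = 18400 bits.
Transmission delays (L/R per hop): 0.000439141, 0.00506887 ms; sum = 0.00550801 ms.
Propagation delays (d/s per hop): 37.9188, 41.1168 ms; sum = 79.0355 ms.
Processing at 1 router(s): 1 × 0.66 ms = 0.66 ms.
End-to-end = 79.70 ms.

79.70 ms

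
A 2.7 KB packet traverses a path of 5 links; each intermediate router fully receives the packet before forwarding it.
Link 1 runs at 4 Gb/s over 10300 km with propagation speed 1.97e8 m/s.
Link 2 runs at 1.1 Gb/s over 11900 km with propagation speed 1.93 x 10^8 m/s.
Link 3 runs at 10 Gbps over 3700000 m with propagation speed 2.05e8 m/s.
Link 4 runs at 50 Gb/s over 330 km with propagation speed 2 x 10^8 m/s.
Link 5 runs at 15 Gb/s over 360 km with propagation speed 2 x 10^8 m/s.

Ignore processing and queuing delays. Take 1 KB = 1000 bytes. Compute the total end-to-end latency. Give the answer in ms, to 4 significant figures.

135.5 ms

L = 21600 bits.
Transmission delays (L/R per hop): 0.0054, 0.0196364, 0.00216, 0.000432, 0.00144 ms; sum = 0.0290684 ms.
Propagation delays (d/s per hop): 52.2843, 61.658, 18.0488, 1.65, 1.8 ms; sum = 135.441 ms.
End-to-end = 135.5 ms.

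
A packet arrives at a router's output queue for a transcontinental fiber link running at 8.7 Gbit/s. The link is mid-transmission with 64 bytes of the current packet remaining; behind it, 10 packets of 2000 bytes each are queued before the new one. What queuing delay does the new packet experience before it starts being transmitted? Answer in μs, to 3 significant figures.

18.4 μs

Each queued packet: L/R = 16000/8700000000 = 1.83908 μs.
10 queued → 18.3908 μs.
Plus remaining 512 bits of current packet: 0.0588506 μs.
Queuing delay = 18.4 μs.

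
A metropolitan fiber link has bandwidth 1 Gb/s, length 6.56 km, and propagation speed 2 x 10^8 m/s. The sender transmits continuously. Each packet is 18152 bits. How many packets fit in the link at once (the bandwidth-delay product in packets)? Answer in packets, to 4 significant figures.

1.807 packets

Propagation delay = 6560 / 200000000 = 3.28e-05 s.
BDP = R × t_prop = 1000000000 × 3.28e-05 = 32800 bits.
In packets of 18152 bits: 1.807 packets.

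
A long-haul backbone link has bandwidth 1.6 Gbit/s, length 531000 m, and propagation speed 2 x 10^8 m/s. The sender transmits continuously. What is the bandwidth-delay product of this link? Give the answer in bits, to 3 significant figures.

Propagation delay = 531000 / 200000000 = 0.002655 s.
BDP = R × t_prop = 1600000000 × 0.002655 = 4248000 bits.

4250000 bits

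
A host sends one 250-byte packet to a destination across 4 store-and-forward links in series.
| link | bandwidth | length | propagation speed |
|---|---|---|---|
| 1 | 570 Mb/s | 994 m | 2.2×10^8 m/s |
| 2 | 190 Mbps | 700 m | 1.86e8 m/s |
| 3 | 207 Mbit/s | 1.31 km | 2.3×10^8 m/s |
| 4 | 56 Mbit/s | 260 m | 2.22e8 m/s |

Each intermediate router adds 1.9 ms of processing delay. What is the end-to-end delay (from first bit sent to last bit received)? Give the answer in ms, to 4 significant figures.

L = 250 × 8 = 2000 bits.
Transmission delays (L/R per hop): 0.00350877, 0.0105263, 0.00966184, 0.0357143 ms; sum = 0.0594112 ms.
Propagation delays (d/s per hop): 0.00451818, 0.00376344, 0.00569565, 0.00117117 ms; sum = 0.0151484 ms.
Processing at 3 router(s): 3 × 1.9 ms = 5.7 ms.
End-to-end = 5.775 ms.

5.775 ms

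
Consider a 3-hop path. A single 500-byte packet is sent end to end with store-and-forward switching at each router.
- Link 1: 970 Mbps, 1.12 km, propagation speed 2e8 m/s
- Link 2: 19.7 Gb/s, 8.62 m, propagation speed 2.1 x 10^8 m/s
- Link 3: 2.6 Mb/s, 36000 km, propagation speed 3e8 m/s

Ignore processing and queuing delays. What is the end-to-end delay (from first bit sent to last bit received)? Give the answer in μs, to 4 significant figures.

121500 μs

L = 500 × 8 = 4000 bits.
Transmission delays (L/R per hop): 4.12371, 0.203046, 1538.46 μs; sum = 1542.79 μs.
Propagation delays (d/s per hop): 5.6, 0.0410476, 120000 μs; sum = 120006 μs.
End-to-end = 121500 μs.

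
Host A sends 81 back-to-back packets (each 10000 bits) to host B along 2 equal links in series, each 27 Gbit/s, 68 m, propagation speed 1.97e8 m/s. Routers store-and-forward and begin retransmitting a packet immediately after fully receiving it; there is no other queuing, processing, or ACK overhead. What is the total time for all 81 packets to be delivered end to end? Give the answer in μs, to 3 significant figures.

31.1 μs

Per-hop transmission t_tx = L/R = 10000/27000000000 = 0.37037 μs.
Per-hop propagation t_prop = 68/197000000 = 0.345178 μs.
Pipeline fill: first packet needs 2·t_tx to clear all hops; remaining 80 packets each add one t_tx.
Total = (2+81-1)·t_tx + 2·t_prop = 82·0.37037 + 2·0.345178 = 31.1 μs.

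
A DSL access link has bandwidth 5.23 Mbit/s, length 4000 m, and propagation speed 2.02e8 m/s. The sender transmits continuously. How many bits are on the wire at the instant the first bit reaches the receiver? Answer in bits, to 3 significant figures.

Propagation delay = 4000 / 202000000 = 1.9802e-05 s.
BDP = R × t_prop = 5230000 × 1.9802e-05 = 103.564 bits.

104 bits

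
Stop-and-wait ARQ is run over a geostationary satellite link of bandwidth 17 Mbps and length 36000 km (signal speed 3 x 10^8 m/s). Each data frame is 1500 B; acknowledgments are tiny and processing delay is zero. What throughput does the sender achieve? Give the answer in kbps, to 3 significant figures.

49.9 kbps

t_tx = L/R = 12000/17000000 = 0.000705882 s.
t_prop = 36000000/300000000 = 0.12 s; RTT = 0.24 s.
Cycle = t_tx + RTT = 0.240706 s.
Throughput = L / cycle = 12000 / 0.240706 = 49.9 kbps.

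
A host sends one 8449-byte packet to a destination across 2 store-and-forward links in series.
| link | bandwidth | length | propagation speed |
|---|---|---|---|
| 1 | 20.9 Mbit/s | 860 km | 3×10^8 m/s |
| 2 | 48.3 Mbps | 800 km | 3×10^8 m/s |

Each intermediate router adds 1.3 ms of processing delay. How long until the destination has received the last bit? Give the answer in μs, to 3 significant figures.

L = 8449 × 8 = 67592 bits.
Transmission delays (L/R per hop): 3234.07, 1399.42 μs; sum = 4633.49 μs.
Propagation delays (d/s per hop): 2866.67, 2666.67 μs; sum = 5533.33 μs.
Processing at 1 router(s): 1 × 1.3 ms = 1300 μs.
End-to-end = 11500 μs.

11500 μs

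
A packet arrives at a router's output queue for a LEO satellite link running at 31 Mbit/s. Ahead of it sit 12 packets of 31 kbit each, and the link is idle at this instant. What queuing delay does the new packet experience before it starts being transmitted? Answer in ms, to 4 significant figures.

12.00 ms

Each queued packet: L/R = 31000/31000000 = 1 ms.
12 queued → 12 ms.
Queuing delay = 12.00 ms.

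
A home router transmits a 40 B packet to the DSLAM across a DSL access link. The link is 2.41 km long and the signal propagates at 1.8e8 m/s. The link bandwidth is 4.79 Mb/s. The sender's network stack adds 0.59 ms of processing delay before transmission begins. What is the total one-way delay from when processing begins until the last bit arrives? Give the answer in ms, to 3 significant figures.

L = 40 × 8 = 320 bits.
Transmission delay = L/R = 320 / 4790000 = 0.0668058 ms.
Propagation delay = d/s = 2410 m / 180000000 m/s = 0.0133889 ms.
Plus processing delay 0.59 ms = 0.59 ms.
Total = 0.670 ms.

0.670 ms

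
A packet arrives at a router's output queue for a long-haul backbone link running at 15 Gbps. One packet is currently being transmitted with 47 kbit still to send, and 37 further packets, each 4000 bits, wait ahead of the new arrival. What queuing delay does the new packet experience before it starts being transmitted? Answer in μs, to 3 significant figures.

13.0 μs

Each queued packet: L/R = 4000/15000000000 = 0.266667 μs.
37 queued → 9.86667 μs.
Plus remaining 47000 bits of current packet: 3.13333 μs.
Queuing delay = 13.0 μs.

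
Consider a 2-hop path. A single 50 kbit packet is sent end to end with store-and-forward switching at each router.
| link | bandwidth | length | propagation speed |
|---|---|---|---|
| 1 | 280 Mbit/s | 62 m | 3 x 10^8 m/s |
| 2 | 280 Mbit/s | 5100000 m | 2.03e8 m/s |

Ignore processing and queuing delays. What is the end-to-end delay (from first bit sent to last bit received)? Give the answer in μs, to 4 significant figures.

25480 μs

L = 50000 bits.
Transmission delay per hop = L/R = 50000/280000000 = 178.571 μs; 2 hops → 357.143 μs.
Propagation delays (d/s per hop): 0.206667, 25123.2 μs; sum = 25123.4 μs.
End-to-end = 25480 μs.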